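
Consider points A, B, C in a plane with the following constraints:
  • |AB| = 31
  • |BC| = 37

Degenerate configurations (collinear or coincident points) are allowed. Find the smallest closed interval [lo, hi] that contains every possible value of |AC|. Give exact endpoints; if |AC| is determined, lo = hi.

|AC| ∈ [6, 68]  (≈ [6.0000, 68.0000])

|AB| ∈ {31}
|BC| ∈ {37}
|AC| ∈ [6, 68]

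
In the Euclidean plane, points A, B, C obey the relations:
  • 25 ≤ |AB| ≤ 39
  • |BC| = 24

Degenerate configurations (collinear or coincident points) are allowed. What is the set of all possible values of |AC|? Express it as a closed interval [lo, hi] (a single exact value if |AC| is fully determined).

|AC| ∈ [1, 63]  (≈ [1.0000, 63.0000])

|AB| ∈ [25, 39]
|BC| ∈ {24}
|AC| ∈ [1, 63]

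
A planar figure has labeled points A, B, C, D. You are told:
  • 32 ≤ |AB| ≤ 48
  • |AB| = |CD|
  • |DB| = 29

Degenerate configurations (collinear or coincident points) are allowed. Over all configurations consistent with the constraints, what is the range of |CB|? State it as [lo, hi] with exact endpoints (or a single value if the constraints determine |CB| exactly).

|CB| ∈ [3, 77]  (≈ [3.0000, 77.0000])

|AB| ∈ [32, 48]
|BD| ∈ {29}
|CD| ∈ [32, 48]
|AD| ∈ [3, 77]
|BC| ∈ [3, 77]
|AC| ∈ [0, 125]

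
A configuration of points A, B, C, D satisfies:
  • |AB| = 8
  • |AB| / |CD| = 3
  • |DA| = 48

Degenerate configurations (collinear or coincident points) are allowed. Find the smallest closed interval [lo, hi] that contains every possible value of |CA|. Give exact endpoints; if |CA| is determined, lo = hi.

|AB| ∈ {8}
|AD| ∈ {48}
|CD| ∈ {8/3}
|BD| ∈ [40, 56]
|AC| ∈ [136/3, 152/3]
|BC| ∈ [112/3, 176/3]

|CA| ∈ [136/3, 152/3]  (≈ [45.3333, 50.6667])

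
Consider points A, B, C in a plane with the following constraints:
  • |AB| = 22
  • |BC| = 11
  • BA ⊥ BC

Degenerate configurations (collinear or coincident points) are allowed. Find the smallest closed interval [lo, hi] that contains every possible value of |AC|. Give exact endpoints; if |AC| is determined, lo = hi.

|AB| ∈ {22}
|BC| ∈ {11}
|AC| ∈ {11·√(5)}

|AC| = 11·√(5)  (≈ 24.5967)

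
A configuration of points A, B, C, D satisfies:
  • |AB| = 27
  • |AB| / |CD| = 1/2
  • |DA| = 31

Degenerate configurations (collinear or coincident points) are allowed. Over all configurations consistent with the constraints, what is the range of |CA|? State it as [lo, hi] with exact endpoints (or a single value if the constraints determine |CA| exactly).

|CA| ∈ [23, 85]  (≈ [23.0000, 85.0000])

|AB| ∈ {27}
|AD| ∈ {31}
|CD| ∈ {54}
|BD| ∈ [4, 58]
|AC| ∈ [23, 85]
|BC| ∈ [0, 112]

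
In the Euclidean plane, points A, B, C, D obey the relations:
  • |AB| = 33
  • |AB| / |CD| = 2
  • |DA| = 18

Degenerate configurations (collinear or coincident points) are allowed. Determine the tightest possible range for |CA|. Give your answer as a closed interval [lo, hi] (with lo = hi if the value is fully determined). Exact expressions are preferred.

|CA| ∈ [3/2, 69/2]  (≈ [1.5000, 34.5000])

|AB| ∈ {33}
|AD| ∈ {18}
|CD| ∈ {33/2}
|BD| ∈ [15, 51]
|AC| ∈ [3/2, 69/2]
|BC| ∈ [0, 135/2]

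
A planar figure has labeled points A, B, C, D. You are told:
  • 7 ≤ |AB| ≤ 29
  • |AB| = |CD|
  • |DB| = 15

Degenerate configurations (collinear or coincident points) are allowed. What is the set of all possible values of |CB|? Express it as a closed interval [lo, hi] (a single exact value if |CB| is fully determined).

|AB| ∈ [7, 29]
|BD| ∈ {15}
|CD| ∈ [7, 29]
|AD| ∈ [0, 44]
|BC| ∈ [0, 44]
|AC| ∈ [0, 73]

|CB| ∈ [0, 44]  (≈ [0.0000, 44.0000])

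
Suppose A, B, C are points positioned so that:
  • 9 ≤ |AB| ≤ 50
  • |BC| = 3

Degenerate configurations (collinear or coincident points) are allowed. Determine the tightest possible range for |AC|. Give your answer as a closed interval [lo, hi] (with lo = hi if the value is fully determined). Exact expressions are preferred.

|AB| ∈ [9, 50]
|BC| ∈ {3}
|AC| ∈ [6, 53]

|AC| ∈ [6, 53]  (≈ [6.0000, 53.0000])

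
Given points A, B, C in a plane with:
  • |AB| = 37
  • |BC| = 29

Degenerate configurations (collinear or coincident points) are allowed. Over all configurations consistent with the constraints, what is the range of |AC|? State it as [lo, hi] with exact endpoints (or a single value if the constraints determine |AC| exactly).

|AB| ∈ {37}
|BC| ∈ {29}
|AC| ∈ [8, 66]

|AC| ∈ [8, 66]  (≈ [8.0000, 66.0000])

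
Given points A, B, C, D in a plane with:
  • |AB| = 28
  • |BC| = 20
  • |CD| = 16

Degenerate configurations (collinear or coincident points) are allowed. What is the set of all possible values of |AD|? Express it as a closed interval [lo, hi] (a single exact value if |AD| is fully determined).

|AD| ∈ [0, 64]  (≈ [0.0000, 64.0000])

|AB| ∈ {28}
|BC| ∈ {20}
|CD| ∈ {16}
|AC| ∈ [8, 48]
|BD| ∈ [4, 36]
|AD| ∈ [0, 64]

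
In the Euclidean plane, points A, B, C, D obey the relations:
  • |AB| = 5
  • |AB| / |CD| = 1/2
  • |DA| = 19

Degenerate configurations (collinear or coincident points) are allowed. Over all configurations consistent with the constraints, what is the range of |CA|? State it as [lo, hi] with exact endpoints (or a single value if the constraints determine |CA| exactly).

|AB| ∈ {5}
|AD| ∈ {19}
|CD| ∈ {10}
|BD| ∈ [14, 24]
|AC| ∈ [9, 29]
|BC| ∈ [4, 34]

|CA| ∈ [9, 29]  (≈ [9.0000, 29.0000])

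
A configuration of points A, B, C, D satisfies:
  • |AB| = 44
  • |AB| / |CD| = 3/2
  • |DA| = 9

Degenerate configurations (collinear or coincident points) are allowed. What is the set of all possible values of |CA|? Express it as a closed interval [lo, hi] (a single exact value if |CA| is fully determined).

|AB| ∈ {44}
|AD| ∈ {9}
|CD| ∈ {88/3}
|BD| ∈ [35, 53]
|AC| ∈ [61/3, 115/3]
|BC| ∈ [17/3, 247/3]

|CA| ∈ [61/3, 115/3]  (≈ [20.3333, 38.3333])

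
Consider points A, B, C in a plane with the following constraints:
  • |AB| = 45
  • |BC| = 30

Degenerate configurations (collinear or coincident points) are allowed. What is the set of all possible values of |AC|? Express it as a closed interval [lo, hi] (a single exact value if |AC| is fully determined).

|AB| ∈ {45}
|BC| ∈ {30}
|AC| ∈ [15, 75]

|AC| ∈ [15, 75]  (≈ [15.0000, 75.0000])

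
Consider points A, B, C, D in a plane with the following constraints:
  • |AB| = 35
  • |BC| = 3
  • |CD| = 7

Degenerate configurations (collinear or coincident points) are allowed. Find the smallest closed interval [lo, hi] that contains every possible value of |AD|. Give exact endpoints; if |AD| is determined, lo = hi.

|AB| ∈ {35}
|BC| ∈ {3}
|CD| ∈ {7}
|AC| ∈ [32, 38]
|BD| ∈ [4, 10]
|AD| ∈ [25, 45]

|AD| ∈ [25, 45]  (≈ [25.0000, 45.0000])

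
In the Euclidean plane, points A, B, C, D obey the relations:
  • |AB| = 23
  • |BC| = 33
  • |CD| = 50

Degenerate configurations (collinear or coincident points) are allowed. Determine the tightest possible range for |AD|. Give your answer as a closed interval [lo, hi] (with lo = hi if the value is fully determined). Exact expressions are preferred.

|AD| ∈ [0, 106]  (≈ [0.0000, 106.0000])

|AB| ∈ {23}
|BC| ∈ {33}
|CD| ∈ {50}
|AC| ∈ [10, 56]
|BD| ∈ [17, 83]
|AD| ∈ [0, 106]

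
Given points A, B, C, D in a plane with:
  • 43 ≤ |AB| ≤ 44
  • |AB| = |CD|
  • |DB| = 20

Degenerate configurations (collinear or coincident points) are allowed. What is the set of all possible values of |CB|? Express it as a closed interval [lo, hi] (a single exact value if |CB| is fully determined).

|CB| ∈ [23, 64]  (≈ [23.0000, 64.0000])

|AB| ∈ [43, 44]
|BD| ∈ {20}
|CD| ∈ [43, 44]
|AD| ∈ [23, 64]
|BC| ∈ [23, 64]
|AC| ∈ [0, 108]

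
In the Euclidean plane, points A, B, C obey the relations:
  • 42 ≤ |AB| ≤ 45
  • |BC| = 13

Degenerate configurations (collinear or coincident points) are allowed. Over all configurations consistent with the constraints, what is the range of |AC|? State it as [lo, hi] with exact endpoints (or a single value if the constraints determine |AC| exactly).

|AC| ∈ [29, 58]  (≈ [29.0000, 58.0000])

|AB| ∈ [42, 45]
|BC| ∈ {13}
|AC| ∈ [29, 58]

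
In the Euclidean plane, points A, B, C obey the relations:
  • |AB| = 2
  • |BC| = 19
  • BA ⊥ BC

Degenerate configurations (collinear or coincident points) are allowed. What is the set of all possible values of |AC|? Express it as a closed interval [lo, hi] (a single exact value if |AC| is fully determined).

|AC| = √(365)  (≈ 19.1050)

|AB| ∈ {2}
|BC| ∈ {19}
|AC| ∈ {√(365)}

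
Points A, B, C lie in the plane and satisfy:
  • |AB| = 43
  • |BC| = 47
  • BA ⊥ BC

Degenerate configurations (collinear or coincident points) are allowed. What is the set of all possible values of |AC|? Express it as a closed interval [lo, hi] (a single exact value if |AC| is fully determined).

|AB| ∈ {43}
|BC| ∈ {47}
|AC| ∈ {√(4058)}

|AC| = √(4058)  (≈ 63.7024)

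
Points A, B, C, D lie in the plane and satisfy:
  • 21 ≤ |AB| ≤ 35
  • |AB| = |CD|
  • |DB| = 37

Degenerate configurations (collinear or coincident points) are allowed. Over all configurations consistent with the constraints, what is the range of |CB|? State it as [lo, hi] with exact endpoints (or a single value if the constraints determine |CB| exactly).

|CB| ∈ [2, 72]  (≈ [2.0000, 72.0000])

|AB| ∈ [21, 35]
|BD| ∈ {37}
|CD| ∈ [21, 35]
|AD| ∈ [2, 72]
|BC| ∈ [2, 72]
|AC| ∈ [0, 107]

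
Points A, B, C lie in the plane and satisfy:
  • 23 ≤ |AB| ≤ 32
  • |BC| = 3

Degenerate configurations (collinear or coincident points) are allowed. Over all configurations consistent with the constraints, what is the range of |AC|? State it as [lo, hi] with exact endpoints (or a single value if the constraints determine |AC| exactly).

|AB| ∈ [23, 32]
|BC| ∈ {3}
|AC| ∈ [20, 35]

|AC| ∈ [20, 35]  (≈ [20.0000, 35.0000])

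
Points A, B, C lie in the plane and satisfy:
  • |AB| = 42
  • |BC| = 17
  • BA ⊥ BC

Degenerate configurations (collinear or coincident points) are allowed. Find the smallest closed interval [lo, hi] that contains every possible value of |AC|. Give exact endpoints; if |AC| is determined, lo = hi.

|AB| ∈ {42}
|BC| ∈ {17}
|AC| ∈ {√(2053)}

|AC| = √(2053)  (≈ 45.3100)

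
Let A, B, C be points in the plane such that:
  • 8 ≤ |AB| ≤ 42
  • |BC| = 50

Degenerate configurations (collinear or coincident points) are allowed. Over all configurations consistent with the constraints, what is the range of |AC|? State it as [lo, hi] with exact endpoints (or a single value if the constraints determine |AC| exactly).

|AC| ∈ [8, 92]  (≈ [8.0000, 92.0000])

|AB| ∈ [8, 42]
|BC| ∈ {50}
|AC| ∈ [8, 92]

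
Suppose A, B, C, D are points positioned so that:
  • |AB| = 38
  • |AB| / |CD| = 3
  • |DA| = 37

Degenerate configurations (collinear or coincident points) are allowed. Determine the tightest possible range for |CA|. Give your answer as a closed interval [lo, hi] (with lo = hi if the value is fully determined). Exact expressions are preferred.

|AB| ∈ {38}
|AD| ∈ {37}
|CD| ∈ {38/3}
|BD| ∈ [1, 75]
|AC| ∈ [73/3, 149/3]
|BC| ∈ [0, 263/3]

|CA| ∈ [73/3, 149/3]  (≈ [24.3333, 49.6667])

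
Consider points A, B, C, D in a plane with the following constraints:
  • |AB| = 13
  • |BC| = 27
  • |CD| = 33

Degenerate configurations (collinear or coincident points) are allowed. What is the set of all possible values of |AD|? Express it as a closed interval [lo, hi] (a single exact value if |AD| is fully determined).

|AB| ∈ {13}
|BC| ∈ {27}
|CD| ∈ {33}
|AC| ∈ [14, 40]
|BD| ∈ [6, 60]
|AD| ∈ [0, 73]

|AD| ∈ [0, 73]  (≈ [0.0000, 73.0000])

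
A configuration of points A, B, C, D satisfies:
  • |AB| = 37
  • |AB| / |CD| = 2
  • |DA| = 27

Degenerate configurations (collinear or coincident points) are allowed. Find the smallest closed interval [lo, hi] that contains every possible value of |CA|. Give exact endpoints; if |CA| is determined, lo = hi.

|CA| ∈ [17/2, 91/2]  (≈ [8.5000, 45.5000])

|AB| ∈ {37}
|AD| ∈ {27}
|CD| ∈ {37/2}
|BD| ∈ [10, 64]
|AC| ∈ [17/2, 91/2]
|BC| ∈ [0, 165/2]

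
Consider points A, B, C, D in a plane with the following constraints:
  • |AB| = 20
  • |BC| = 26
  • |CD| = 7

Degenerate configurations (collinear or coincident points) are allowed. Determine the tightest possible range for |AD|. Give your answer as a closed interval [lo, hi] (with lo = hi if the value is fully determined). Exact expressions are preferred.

|AD| ∈ [0, 53]  (≈ [0.0000, 53.0000])

|AB| ∈ {20}
|BC| ∈ {26}
|CD| ∈ {7}
|AC| ∈ [6, 46]
|BD| ∈ [19, 33]
|AD| ∈ [0, 53]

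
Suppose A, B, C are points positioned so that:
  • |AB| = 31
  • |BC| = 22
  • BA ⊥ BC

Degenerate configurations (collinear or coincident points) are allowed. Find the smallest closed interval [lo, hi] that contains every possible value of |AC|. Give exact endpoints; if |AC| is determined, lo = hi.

|AC| = 17·√(5)  (≈ 38.0132)

|AB| ∈ {31}
|BC| ∈ {22}
|AC| ∈ {17·√(5)}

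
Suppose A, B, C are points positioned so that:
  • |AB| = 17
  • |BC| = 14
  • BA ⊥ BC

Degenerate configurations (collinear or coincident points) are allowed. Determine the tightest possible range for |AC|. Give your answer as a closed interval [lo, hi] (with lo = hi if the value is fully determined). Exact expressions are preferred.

|AB| ∈ {17}
|BC| ∈ {14}
|AC| ∈ {√(485)}

|AC| = √(485)  (≈ 22.0227)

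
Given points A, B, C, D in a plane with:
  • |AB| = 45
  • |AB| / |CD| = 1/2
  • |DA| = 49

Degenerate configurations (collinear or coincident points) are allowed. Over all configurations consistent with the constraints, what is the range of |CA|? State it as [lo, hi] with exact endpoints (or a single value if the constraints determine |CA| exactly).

|CA| ∈ [41, 139]  (≈ [41.0000, 139.0000])

|AB| ∈ {45}
|AD| ∈ {49}
|CD| ∈ {90}
|BD| ∈ [4, 94]
|AC| ∈ [41, 139]
|BC| ∈ [0, 184]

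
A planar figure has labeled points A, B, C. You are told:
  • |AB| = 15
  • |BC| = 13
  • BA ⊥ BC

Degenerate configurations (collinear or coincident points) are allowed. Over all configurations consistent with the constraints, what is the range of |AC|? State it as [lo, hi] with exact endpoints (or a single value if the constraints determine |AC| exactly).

|AB| ∈ {15}
|BC| ∈ {13}
|AC| ∈ {√(394)}

|AC| = √(394)  (≈ 19.8494)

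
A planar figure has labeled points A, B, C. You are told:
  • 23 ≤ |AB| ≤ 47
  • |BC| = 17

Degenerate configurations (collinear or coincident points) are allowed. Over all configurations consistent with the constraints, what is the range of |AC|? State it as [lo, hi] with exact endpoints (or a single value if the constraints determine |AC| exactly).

|AC| ∈ [6, 64]  (≈ [6.0000, 64.0000])

|AB| ∈ [23, 47]
|BC| ∈ {17}
|AC| ∈ [6, 64]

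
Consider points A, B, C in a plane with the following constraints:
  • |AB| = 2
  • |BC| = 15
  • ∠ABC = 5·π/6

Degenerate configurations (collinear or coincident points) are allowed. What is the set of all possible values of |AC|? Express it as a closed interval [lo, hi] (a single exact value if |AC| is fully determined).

|AB| ∈ {2}
|BC| ∈ {15}
|AC| ∈ {√(30·√(3) + 229)}

|AC| = √(30·√(3) + 229)  (≈ 16.7619)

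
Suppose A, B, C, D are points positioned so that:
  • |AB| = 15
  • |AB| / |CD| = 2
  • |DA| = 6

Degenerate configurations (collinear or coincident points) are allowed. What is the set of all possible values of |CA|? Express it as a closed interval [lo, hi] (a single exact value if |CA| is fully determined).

|CA| ∈ [3/2, 27/2]  (≈ [1.5000, 13.5000])

|AB| ∈ {15}
|AD| ∈ {6}
|CD| ∈ {15/2}
|BD| ∈ [9, 21]
|AC| ∈ [3/2, 27/2]
|BC| ∈ [3/2, 57/2]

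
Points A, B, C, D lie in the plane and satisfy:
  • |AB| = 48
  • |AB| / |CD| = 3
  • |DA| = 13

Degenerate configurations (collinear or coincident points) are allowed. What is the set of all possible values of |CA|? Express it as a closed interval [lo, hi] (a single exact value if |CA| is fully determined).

|CA| ∈ [3, 29]  (≈ [3.0000, 29.0000])

|AB| ∈ {48}
|AD| ∈ {13}
|CD| ∈ {16}
|BD| ∈ [35, 61]
|AC| ∈ [3, 29]
|BC| ∈ [19, 77]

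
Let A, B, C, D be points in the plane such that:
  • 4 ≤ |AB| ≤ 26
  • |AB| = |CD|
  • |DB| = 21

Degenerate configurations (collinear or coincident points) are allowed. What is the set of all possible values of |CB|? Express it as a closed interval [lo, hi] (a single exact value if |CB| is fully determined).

|CB| ∈ [0, 47]  (≈ [0.0000, 47.0000])

|AB| ∈ [4, 26]
|BD| ∈ {21}
|CD| ∈ [4, 26]
|AD| ∈ [0, 47]
|BC| ∈ [0, 47]
|AC| ∈ [0, 73]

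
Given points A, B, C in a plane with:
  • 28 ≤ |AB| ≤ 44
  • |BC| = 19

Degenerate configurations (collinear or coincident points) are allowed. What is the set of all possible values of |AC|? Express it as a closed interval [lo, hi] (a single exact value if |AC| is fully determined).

|AC| ∈ [9, 63]  (≈ [9.0000, 63.0000])

|AB| ∈ [28, 44]
|BC| ∈ {19}
|AC| ∈ [9, 63]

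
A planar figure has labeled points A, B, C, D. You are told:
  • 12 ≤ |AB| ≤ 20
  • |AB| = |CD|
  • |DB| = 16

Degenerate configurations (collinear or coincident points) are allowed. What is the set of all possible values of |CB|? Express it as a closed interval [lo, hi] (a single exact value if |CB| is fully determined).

|CB| ∈ [0, 36]  (≈ [0.0000, 36.0000])

|AB| ∈ [12, 20]
|BD| ∈ {16}
|CD| ∈ [12, 20]
|AD| ∈ [0, 36]
|BC| ∈ [0, 36]
|AC| ∈ [0, 56]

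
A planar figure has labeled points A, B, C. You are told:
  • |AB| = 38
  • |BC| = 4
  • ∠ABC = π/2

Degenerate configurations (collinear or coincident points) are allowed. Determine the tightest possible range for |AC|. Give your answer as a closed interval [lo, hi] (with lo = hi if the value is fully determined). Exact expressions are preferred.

|AB| ∈ {38}
|BC| ∈ {4}
|AC| ∈ {2·√(365)}

|AC| = 2·√(365)  (≈ 38.2099)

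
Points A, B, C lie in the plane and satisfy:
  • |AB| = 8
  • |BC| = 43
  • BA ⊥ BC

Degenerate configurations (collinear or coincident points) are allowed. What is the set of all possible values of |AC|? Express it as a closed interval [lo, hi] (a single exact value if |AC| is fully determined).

|AB| ∈ {8}
|BC| ∈ {43}
|AC| ∈ {√(1913)}

|AC| = √(1913)  (≈ 43.7379)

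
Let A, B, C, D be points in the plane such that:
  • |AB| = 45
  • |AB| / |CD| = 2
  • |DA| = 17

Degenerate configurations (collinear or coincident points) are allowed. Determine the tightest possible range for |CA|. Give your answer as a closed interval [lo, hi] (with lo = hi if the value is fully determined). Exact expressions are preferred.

|AB| ∈ {45}
|AD| ∈ {17}
|CD| ∈ {45/2}
|BD| ∈ [28, 62]
|AC| ∈ [11/2, 79/2]
|BC| ∈ [11/2, 169/2]

|CA| ∈ [11/2, 79/2]  (≈ [5.5000, 39.5000])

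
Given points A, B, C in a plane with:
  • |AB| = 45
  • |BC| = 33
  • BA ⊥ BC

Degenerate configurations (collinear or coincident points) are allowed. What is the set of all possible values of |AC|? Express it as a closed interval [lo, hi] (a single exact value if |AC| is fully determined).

|AC| = 3·√(346)  (≈ 55.8032)

|AB| ∈ {45}
|BC| ∈ {33}
|AC| ∈ {3·√(346)}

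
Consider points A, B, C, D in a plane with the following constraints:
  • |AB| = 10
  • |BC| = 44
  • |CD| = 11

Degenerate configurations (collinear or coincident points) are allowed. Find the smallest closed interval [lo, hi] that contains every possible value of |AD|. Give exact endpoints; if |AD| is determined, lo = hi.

|AB| ∈ {10}
|BC| ∈ {44}
|CD| ∈ {11}
|AC| ∈ [34, 54]
|BD| ∈ [33, 55]
|AD| ∈ [23, 65]

|AD| ∈ [23, 65]  (≈ [23.0000, 65.0000])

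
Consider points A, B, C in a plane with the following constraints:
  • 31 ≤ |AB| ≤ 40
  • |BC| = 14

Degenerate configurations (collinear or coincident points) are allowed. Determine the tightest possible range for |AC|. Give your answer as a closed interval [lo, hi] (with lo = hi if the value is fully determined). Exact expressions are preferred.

|AB| ∈ [31, 40]
|BC| ∈ {14}
|AC| ∈ [17, 54]

|AC| ∈ [17, 54]  (≈ [17.0000, 54.0000])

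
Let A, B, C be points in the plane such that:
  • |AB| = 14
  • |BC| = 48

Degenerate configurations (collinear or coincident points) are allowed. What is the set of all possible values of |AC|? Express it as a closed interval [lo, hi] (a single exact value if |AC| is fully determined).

|AC| ∈ [34, 62]  (≈ [34.0000, 62.0000])

|AB| ∈ {14}
|BC| ∈ {48}
|AC| ∈ [34, 62]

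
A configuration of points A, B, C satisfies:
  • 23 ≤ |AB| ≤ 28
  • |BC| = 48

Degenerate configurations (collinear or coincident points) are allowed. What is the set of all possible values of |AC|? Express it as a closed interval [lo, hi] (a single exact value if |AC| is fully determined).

|AC| ∈ [20, 76]  (≈ [20.0000, 76.0000])

|AB| ∈ [23, 28]
|BC| ∈ {48}
|AC| ∈ [20, 76]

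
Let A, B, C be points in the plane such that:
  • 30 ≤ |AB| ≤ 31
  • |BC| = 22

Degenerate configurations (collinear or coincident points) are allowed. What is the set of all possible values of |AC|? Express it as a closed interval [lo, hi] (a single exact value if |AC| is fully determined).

|AC| ∈ [8, 53]  (≈ [8.0000, 53.0000])

|AB| ∈ [30, 31]
|BC| ∈ {22}
|AC| ∈ [8, 53]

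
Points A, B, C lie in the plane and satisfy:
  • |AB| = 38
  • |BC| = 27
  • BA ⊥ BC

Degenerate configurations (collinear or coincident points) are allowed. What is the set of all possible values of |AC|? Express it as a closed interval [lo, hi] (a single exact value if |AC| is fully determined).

|AC| = √(2173)  (≈ 46.6154)

|AB| ∈ {38}
|BC| ∈ {27}
|AC| ∈ {√(2173)}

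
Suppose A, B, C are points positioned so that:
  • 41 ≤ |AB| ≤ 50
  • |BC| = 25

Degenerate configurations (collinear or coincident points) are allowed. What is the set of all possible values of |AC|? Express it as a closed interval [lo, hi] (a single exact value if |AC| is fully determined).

|AC| ∈ [16, 75]  (≈ [16.0000, 75.0000])

|AB| ∈ [41, 50]
|BC| ∈ {25}
|AC| ∈ [16, 75]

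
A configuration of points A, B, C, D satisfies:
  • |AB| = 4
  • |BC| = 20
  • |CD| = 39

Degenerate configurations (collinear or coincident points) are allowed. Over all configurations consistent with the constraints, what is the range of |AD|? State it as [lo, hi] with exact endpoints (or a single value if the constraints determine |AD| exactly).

|AB| ∈ {4}
|BC| ∈ {20}
|CD| ∈ {39}
|AC| ∈ [16, 24]
|BD| ∈ [19, 59]
|AD| ∈ [15, 63]

|AD| ∈ [15, 63]  (≈ [15.0000, 63.0000])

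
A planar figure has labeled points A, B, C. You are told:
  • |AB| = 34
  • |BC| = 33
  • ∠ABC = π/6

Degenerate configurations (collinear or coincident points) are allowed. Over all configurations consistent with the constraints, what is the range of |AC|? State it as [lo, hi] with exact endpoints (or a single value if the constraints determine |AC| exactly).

|AB| ∈ {34}
|BC| ∈ {33}
|AC| ∈ {√(2245 - 1122·√(3))}

|AC| = √(2245 - 1122·√(3))  (≈ 17.3678)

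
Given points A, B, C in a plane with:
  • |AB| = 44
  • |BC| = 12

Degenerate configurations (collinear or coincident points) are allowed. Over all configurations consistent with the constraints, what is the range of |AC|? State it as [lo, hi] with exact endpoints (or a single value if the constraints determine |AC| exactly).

|AB| ∈ {44}
|BC| ∈ {12}
|AC| ∈ [32, 56]

|AC| ∈ [32, 56]  (≈ [32.0000, 56.0000])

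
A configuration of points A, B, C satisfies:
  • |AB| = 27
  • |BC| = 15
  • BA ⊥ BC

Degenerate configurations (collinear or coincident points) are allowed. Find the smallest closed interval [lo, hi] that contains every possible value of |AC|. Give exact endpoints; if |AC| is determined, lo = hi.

|AC| = 3·√(106)  (≈ 30.8869)

|AB| ∈ {27}
|BC| ∈ {15}
|AC| ∈ {3·√(106)}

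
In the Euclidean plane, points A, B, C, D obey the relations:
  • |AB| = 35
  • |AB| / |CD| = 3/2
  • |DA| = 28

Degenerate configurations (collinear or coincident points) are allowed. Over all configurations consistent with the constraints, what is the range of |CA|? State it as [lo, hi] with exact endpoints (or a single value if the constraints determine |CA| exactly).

|CA| ∈ [14/3, 154/3]  (≈ [4.6667, 51.3333])

|AB| ∈ {35}
|AD| ∈ {28}
|CD| ∈ {70/3}
|BD| ∈ [7, 63]
|AC| ∈ [14/3, 154/3]
|BC| ∈ [0, 259/3]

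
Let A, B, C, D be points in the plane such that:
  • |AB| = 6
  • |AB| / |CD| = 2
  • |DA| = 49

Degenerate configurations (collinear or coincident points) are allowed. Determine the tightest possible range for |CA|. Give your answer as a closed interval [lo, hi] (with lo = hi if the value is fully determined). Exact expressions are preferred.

|CA| ∈ [46, 52]  (≈ [46.0000, 52.0000])

|AB| ∈ {6}
|AD| ∈ {49}
|CD| ∈ {3}
|BD| ∈ [43, 55]
|AC| ∈ [46, 52]
|BC| ∈ [40, 58]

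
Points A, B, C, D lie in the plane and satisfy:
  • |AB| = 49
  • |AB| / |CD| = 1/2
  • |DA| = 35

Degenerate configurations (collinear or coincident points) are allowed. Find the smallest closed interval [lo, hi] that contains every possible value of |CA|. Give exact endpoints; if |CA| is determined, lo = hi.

|CA| ∈ [63, 133]  (≈ [63.0000, 133.0000])

|AB| ∈ {49}
|AD| ∈ {35}
|CD| ∈ {98}
|BD| ∈ [14, 84]
|AC| ∈ [63, 133]
|BC| ∈ [14, 182]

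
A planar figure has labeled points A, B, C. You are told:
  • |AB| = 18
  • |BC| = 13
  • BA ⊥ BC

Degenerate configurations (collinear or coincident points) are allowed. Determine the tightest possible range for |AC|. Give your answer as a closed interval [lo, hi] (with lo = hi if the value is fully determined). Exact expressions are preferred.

|AC| = √(493)  (≈ 22.2036)

|AB| ∈ {18}
|BC| ∈ {13}
|AC| ∈ {√(493)}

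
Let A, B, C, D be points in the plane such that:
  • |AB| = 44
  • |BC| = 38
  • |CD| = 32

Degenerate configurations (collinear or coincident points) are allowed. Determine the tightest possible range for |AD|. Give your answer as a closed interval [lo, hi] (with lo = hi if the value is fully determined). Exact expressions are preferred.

|AD| ∈ [0, 114]  (≈ [0.0000, 114.0000])

|AB| ∈ {44}
|BC| ∈ {38}
|CD| ∈ {32}
|AC| ∈ [6, 82]
|BD| ∈ [6, 70]
|AD| ∈ [0, 114]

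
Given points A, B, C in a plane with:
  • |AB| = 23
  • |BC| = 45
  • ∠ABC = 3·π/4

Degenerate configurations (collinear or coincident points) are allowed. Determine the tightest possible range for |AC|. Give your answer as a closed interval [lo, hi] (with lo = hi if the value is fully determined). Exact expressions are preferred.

|AC| = √(1035·√(2) + 2554)  (≈ 63.3854)

|AB| ∈ {23}
|BC| ∈ {45}
|AC| ∈ {√(1035·√(2) + 2554)}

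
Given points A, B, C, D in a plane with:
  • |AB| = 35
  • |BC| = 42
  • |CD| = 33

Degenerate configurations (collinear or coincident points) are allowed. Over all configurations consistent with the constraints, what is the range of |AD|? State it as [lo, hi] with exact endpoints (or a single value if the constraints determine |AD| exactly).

|AB| ∈ {35}
|BC| ∈ {42}
|CD| ∈ {33}
|AC| ∈ [7, 77]
|BD| ∈ [9, 75]
|AD| ∈ [0, 110]

|AD| ∈ [0, 110]  (≈ [0.0000, 110.0000])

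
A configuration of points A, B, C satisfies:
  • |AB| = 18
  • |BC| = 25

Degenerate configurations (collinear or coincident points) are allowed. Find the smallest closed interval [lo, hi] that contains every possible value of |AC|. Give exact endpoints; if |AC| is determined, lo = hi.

|AB| ∈ {18}
|BC| ∈ {25}
|AC| ∈ [7, 43]

|AC| ∈ [7, 43]  (≈ [7.0000, 43.0000])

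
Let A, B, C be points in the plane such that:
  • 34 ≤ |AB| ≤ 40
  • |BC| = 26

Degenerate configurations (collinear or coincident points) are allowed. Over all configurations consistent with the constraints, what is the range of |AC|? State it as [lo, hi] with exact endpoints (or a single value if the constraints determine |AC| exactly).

|AB| ∈ [34, 40]
|BC| ∈ {26}
|AC| ∈ [8, 66]

|AC| ∈ [8, 66]  (≈ [8.0000, 66.0000])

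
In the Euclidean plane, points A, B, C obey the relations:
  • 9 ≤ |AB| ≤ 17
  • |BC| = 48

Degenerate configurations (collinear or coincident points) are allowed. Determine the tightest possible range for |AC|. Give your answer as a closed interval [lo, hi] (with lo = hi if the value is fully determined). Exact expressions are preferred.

|AC| ∈ [31, 65]  (≈ [31.0000, 65.0000])

|AB| ∈ [9, 17]
|BC| ∈ {48}
|AC| ∈ [31, 65]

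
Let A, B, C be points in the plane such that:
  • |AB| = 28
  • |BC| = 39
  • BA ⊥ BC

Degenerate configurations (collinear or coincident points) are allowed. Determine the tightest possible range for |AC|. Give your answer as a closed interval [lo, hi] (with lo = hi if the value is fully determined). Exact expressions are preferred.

|AC| = √(2305)  (≈ 48.0104)

|AB| ∈ {28}
|BC| ∈ {39}
|AC| ∈ {√(2305)}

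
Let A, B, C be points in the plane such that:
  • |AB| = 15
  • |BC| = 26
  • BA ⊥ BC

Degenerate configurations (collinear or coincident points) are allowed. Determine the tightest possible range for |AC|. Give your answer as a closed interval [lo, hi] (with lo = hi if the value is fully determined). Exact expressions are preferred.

|AB| ∈ {15}
|BC| ∈ {26}
|AC| ∈ {√(901)}

|AC| = √(901)  (≈ 30.0167)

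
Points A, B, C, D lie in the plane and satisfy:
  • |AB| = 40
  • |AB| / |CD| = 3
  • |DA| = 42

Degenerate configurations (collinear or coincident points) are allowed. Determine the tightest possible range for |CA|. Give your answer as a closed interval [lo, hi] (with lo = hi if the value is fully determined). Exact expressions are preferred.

|CA| ∈ [86/3, 166/3]  (≈ [28.6667, 55.3333])

|AB| ∈ {40}
|AD| ∈ {42}
|CD| ∈ {40/3}
|BD| ∈ [2, 82]
|AC| ∈ [86/3, 166/3]
|BC| ∈ [0, 286/3]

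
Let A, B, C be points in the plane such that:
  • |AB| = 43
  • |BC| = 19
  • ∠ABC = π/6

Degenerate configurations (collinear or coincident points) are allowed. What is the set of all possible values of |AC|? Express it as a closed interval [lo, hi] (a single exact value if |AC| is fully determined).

|AC| = √(2210 - 817·√(3))  (≈ 28.1942)

|AB| ∈ {43}
|BC| ∈ {19}
|AC| ∈ {√(2210 - 817·√(3))}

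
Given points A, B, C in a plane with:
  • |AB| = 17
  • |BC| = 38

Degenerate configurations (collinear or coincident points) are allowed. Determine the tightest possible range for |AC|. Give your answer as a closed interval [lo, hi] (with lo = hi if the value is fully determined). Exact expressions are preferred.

|AC| ∈ [21, 55]  (≈ [21.0000, 55.0000])

|AB| ∈ {17}
|BC| ∈ {38}
|AC| ∈ [21, 55]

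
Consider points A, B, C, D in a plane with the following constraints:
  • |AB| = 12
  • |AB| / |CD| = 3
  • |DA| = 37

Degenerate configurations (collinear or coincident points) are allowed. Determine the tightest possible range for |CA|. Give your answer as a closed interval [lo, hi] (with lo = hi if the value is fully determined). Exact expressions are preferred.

|AB| ∈ {12}
|AD| ∈ {37}
|CD| ∈ {4}
|BD| ∈ [25, 49]
|AC| ∈ [33, 41]
|BC| ∈ [21, 53]

|CA| ∈ [33, 41]  (≈ [33.0000, 41.0000])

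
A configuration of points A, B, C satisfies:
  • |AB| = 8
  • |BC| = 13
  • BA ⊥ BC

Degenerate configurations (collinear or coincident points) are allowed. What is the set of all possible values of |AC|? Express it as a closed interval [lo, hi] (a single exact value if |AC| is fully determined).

|AC| = √(233)  (≈ 15.2643)

|AB| ∈ {8}
|BC| ∈ {13}
|AC| ∈ {√(233)}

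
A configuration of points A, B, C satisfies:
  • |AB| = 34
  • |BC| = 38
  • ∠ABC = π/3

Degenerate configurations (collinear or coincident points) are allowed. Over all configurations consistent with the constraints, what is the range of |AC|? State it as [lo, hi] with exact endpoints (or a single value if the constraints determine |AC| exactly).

|AB| ∈ {34}
|BC| ∈ {38}
|AC| ∈ {2·√(327)}

|AC| = 2·√(327)  (≈ 36.1663)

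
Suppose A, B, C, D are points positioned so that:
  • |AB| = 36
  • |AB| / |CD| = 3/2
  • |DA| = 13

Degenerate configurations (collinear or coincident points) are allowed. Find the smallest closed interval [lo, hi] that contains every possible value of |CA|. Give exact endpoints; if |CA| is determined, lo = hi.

|CA| ∈ [11, 37]  (≈ [11.0000, 37.0000])

|AB| ∈ {36}
|AD| ∈ {13}
|CD| ∈ {24}
|BD| ∈ [23, 49]
|AC| ∈ [11, 37]
|BC| ∈ [0, 73]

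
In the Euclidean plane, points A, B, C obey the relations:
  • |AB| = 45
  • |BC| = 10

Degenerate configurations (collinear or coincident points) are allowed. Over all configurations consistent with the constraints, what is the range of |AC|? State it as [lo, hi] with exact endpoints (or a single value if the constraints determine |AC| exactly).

|AB| ∈ {45}
|BC| ∈ {10}
|AC| ∈ [35, 55]

|AC| ∈ [35, 55]  (≈ [35.0000, 55.0000])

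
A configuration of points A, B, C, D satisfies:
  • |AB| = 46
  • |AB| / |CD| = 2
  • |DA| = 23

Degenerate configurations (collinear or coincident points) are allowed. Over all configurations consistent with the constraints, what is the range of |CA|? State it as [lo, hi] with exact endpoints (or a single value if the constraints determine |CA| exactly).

|CA| ∈ [0, 46]  (≈ [0.0000, 46.0000])

|AB| ∈ {46}
|AD| ∈ {23}
|CD| ∈ {23}
|BD| ∈ [23, 69]
|AC| ∈ [0, 46]
|BC| ∈ [0, 92]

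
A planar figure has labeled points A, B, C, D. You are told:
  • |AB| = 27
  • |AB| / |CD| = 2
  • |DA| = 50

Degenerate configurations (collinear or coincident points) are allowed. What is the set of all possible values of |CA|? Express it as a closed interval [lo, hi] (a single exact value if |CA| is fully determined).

|CA| ∈ [73/2, 127/2]  (≈ [36.5000, 63.5000])

|AB| ∈ {27}
|AD| ∈ {50}
|CD| ∈ {27/2}
|BD| ∈ [23, 77]
|AC| ∈ [73/2, 127/2]
|BC| ∈ [19/2, 181/2]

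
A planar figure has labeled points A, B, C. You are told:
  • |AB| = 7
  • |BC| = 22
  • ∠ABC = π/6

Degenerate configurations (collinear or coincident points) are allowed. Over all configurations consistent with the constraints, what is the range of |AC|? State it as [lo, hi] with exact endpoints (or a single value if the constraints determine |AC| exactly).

|AC| = √(533 - 154·√(3))  (≈ 16.3176)

|AB| ∈ {7}
|BC| ∈ {22}
|AC| ∈ {√(533 - 154·√(3))}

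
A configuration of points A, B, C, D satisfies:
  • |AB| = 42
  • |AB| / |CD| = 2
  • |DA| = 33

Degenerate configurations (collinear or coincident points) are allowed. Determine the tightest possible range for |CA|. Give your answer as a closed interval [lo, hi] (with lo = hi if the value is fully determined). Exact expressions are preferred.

|AB| ∈ {42}
|AD| ∈ {33}
|CD| ∈ {21}
|BD| ∈ [9, 75]
|AC| ∈ [12, 54]
|BC| ∈ [0, 96]

|CA| ∈ [12, 54]  (≈ [12.0000, 54.0000])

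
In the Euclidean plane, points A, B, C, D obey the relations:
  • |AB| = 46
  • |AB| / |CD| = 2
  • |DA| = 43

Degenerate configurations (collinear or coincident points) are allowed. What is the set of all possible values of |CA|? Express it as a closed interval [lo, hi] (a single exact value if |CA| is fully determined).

|CA| ∈ [20, 66]  (≈ [20.0000, 66.0000])

|AB| ∈ {46}
|AD| ∈ {43}
|CD| ∈ {23}
|BD| ∈ [3, 89]
|AC| ∈ [20, 66]
|BC| ∈ [0, 112]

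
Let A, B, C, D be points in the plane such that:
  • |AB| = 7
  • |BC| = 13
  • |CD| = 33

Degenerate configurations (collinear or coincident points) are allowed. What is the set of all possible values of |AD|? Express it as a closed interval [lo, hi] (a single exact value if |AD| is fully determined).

|AB| ∈ {7}
|BC| ∈ {13}
|CD| ∈ {33}
|AC| ∈ [6, 20]
|BD| ∈ [20, 46]
|AD| ∈ [13, 53]

|AD| ∈ [13, 53]  (≈ [13.0000, 53.0000])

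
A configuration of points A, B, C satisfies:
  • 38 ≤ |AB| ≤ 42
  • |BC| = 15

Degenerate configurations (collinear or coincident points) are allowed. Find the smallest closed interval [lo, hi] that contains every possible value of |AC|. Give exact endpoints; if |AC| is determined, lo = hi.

|AB| ∈ [38, 42]
|BC| ∈ {15}
|AC| ∈ [23, 57]

|AC| ∈ [23, 57]  (≈ [23.0000, 57.0000])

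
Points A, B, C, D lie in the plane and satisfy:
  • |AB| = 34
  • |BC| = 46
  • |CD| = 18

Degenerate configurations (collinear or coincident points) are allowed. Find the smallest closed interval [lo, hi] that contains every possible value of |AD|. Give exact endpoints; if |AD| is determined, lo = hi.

|AD| ∈ [0, 98]  (≈ [0.0000, 98.0000])

|AB| ∈ {34}
|BC| ∈ {46}
|CD| ∈ {18}
|AC| ∈ [12, 80]
|BD| ∈ [28, 64]
|AD| ∈ [0, 98]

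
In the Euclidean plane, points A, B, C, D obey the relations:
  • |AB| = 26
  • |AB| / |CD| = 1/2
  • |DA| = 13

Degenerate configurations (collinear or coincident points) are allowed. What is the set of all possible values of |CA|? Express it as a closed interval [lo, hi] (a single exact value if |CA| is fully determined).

|AB| ∈ {26}
|AD| ∈ {13}
|CD| ∈ {52}
|BD| ∈ [13, 39]
|AC| ∈ [39, 65]
|BC| ∈ [13, 91]

|CA| ∈ [39, 65]  (≈ [39.0000, 65.0000])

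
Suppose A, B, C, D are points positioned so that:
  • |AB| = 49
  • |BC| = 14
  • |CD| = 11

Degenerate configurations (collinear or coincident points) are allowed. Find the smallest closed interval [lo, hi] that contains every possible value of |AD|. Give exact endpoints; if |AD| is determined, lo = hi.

|AD| ∈ [24, 74]  (≈ [24.0000, 74.0000])

|AB| ∈ {49}
|BC| ∈ {14}
|CD| ∈ {11}
|AC| ∈ [35, 63]
|BD| ∈ [3, 25]
|AD| ∈ [24, 74]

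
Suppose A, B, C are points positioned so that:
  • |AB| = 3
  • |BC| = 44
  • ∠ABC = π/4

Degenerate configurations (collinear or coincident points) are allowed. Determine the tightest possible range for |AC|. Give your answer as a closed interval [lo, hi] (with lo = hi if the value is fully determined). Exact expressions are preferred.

|AB| ∈ {3}
|BC| ∈ {44}
|AC| ∈ {√(1945 - 132·√(2))}

|AC| = √(1945 - 132·√(2))  (≈ 41.9324)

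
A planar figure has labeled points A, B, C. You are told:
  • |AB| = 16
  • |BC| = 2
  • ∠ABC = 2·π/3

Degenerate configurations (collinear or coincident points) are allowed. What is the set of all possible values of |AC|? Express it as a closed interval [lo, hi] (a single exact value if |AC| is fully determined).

|AB| ∈ {16}
|BC| ∈ {2}
|AC| ∈ {2·√(73)}

|AC| = 2·√(73)  (≈ 17.0880)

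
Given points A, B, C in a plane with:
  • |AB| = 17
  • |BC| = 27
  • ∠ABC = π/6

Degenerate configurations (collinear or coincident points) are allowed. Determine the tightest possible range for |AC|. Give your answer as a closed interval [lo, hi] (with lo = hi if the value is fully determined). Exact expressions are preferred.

|AB| ∈ {17}
|BC| ∈ {27}
|AC| ∈ {√(1018 - 459·√(3))}

|AC| = √(1018 - 459·√(3))  (≈ 14.9328)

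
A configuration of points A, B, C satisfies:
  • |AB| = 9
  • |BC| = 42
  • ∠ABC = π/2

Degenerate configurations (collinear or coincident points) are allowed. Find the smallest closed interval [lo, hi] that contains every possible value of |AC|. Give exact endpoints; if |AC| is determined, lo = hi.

|AB| ∈ {9}
|BC| ∈ {42}
|AC| ∈ {3·√(205)}

|AC| = 3·√(205)  (≈ 42.9535)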